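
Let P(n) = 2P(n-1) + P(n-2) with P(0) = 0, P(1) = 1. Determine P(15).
Computing the sequence terms:
0, 1, 2, 5, 12, 29, 70, 169, 408, 985, 2378, 5741, 13860, 33461, 80782, 195025

195025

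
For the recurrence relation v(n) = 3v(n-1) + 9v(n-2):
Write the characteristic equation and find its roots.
Substitute v(n) = rⁿ and divide through by rⁿ⁻²: r² - 3r - 9 = 0
Discriminant: 3² + 4·9 = 45, not a perfect square, so by the quadratic formula r = (3 ± √45)/2.
General solution: v(n) = A·r₁ⁿ + B·r₂ⁿ where r₁,r₂ = (3 ± √45)/2

Characteristic: r² - 3r - 9 = 0, Roots: r = (3 ± √45)/2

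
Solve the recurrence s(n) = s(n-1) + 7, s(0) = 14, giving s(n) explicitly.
Recurrence: s(n) = s(n-1) + 7, initial: s(0) = 14.
Each step adds 7, so s(n) = s(0) + 7n = 7n + 14.

s(n) = 7n + 14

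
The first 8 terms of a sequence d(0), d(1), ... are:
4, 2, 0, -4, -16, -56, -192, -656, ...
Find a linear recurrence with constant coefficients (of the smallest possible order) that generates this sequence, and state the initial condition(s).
Look for the lowest-order linear relation among consecutive terms.
Observation: d(n) - 4·d(n-1) - (-2)·d(n-2) = 0 holds for the shown terms, and no order-1 relation d(n) = α·d(n-1) + β fits.
Check at n=3: 4·0 + (-2)·2 = -4. ✓

d(n) = 4d(n-1) - 2d(n-2), d(0) = 4, d(1) = 2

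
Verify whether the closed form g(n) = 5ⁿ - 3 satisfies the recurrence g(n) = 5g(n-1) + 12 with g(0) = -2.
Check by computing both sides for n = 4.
From the recurrence with g(0) = -2:
  g(0) = -2, g(1) = 2, g(2) = 22, g(3) = 122, g(4) = 622
  so the recurrence gives g(4) = 622.
From the proposed closed form g(n) = 5ⁿ - 3:
  g(4) = 622.
Both sides give 622 at n = 4, and the initial condition(s) match, so the closed form is consistent.

Yes, the closed form is correct.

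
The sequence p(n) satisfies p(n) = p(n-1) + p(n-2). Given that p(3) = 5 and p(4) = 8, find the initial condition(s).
Work backwards using p(k) = p(k+2) - p(k+1):
p(2) = p(4) - p(3) = 8 - 5 = 3
p(1) = p(3) - p(2) = 5 - 3 = 2
p(0) = p(2) - p(1) = 3 - 2 = 1

p(0) = 1, p(1) = 2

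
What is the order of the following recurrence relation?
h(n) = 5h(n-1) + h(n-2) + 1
The order is the largest lag k for which h(n-k) appears. Here the deepest term is h(n-2) (the 1 term is non-homogeneous and does not affect the order), so the order is 2.

Order 2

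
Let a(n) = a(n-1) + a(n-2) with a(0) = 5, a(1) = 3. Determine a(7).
Computing the sequence terms:
5, 3, 8, 11, 19, 30, 49, 79

79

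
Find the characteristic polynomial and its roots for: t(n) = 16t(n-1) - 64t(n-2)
Substitute t(n) = rⁿ and divide through by rⁿ⁻²: r² - 16r + 64 = 0
Factor: (r - 8)² = 0, so r = 8 (double root).
General solution: t(n) = (A + Bn)·8ⁿ

Characteristic: r² - 16r + 64 = 0, Roots: r = 8 (double root)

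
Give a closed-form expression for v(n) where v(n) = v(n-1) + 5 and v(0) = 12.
Recurrence: v(n) = v(n-1) + 5, initial: v(0) = 12.
Each step adds 5, so v(n) = v(0) + 5n = 5n + 12.

v(n) = 5n + 12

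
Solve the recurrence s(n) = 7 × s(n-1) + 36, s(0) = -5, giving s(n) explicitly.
Recurrence: s(n) = 7 × s(n-1) + 36, initial: s(0) = -5.
Try s(n) = A·7ⁿ + C. Substituting: A·7ⁿ + C = 7(A·7ⁿ⁻¹ + C) + 36 = A·7ⁿ + 7C + 36, so C = 7C + 36, giving C = -6. Then s(0) = A - 6 = -5 gives A = 1.

s(n) = 7ⁿ - 6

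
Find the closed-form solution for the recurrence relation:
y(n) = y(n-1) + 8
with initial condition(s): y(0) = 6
Recurrence: y(n) = y(n-1) + 8, initial: y(0) = 6.
Each step adds 8, so y(n) = y(0) + 8n = 8n + 6.

y(n) = 8n + 6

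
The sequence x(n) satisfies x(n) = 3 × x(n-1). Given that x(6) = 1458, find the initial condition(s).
In general x(n) = 3ⁿ · x(0). At n = 6: x(0) = x(6) / 3^6 = 1458 / 729 = 2.

x(0) = 2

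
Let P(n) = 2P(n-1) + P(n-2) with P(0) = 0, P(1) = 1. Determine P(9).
Computing the sequence terms:
0, 1, 2, 5, 12, 29, 70, 169, 408, 985

985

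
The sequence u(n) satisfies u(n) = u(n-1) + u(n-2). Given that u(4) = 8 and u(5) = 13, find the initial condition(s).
Work backwards using u(k) = u(k+2) - u(k+1):
u(3) = u(5) - u(4) = 13 - 8 = 5
u(2) = u(4) - u(3) = 8 - 5 = 3
u(1) = u(3) - u(2) = 5 - 3 = 2
u(0) = u(2) - u(1) = 3 - 2 = 1

u(0) = 1, u(1) = 2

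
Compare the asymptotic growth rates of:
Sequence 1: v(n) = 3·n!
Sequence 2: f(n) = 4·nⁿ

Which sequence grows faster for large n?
Comparing growth rates:
Growth-rate hierarchy: log n ≺ any polynomial ≺ any exponential cⁿ (c>1) ≺ n! ≺ nⁿ.
super-exponential nⁿ dominates factorial asymptotically.

f(n) grows faster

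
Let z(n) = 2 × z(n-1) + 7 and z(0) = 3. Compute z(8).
Computing step by step:
z(0) = 3
z(1) = 2 × 3 + 7 = 13
z(2) = 2 × 13 + 7 = 33
z(3) = 2 × 33 + 7 = 73
z(4) = 2 × 73 + 7 = 153
z(5) = 2 × 153 + 7 = 313
z(6) = 2 × 313 + 7 = 633
z(7) = 2 × 633 + 7 = 1273
z(8) = 2 × 1273 + 7 = 2553

2553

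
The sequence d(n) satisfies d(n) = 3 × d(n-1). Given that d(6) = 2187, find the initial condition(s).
In general d(n) = 3ⁿ · d(0). At n = 6: d(0) = d(6) / 3^6 = 2187 / 729 = 3.

d(0) = 3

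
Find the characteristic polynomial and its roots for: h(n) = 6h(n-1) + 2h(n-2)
Substitute h(n) = rⁿ and divide through by rⁿ⁻²: r² - 6r - 2 = 0
Discriminant: 6² + 4·2 = 44, not a perfect square, so by the quadratic formula r = (6 ± √44)/2.
General solution: h(n) = A·r₁ⁿ + B·r₂ⁿ where r₁,r₂ = (6 ± √44)/2

Characteristic: r² - 6r - 2 = 0, Roots: r = (6 ± √44)/2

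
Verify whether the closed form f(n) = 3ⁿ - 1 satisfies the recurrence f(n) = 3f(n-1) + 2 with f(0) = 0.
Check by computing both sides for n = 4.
From the recurrence with f(0) = 0:
  f(0) = 0, f(1) = 2, f(2) = 8, f(3) = 26, f(4) = 80
  so the recurrence gives f(4) = 80.
From the proposed closed form f(n) = 3ⁿ - 1:
  f(4) = 80.
Both sides give 80 at n = 4, and the initial condition(s) match, so the closed form is consistent.

Yes, the closed form is correct.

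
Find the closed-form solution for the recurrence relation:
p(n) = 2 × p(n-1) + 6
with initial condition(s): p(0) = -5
Recurrence: p(n) = 2 × p(n-1) + 6, initial: p(0) = -5.
Try p(n) = A·2ⁿ + C. Substituting: A·2ⁿ + C = 2(A·2ⁿ⁻¹ + C) + 6 = A·2ⁿ + 2C + 6, so C = 2C + 6, giving C = -6. Then p(0) = A - 6 = -5 gives A = 1.

p(n) = 2ⁿ - 6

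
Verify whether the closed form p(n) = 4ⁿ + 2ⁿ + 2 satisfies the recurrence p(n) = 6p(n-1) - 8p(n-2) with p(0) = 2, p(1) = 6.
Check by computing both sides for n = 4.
From the recurrence with p(0) = 2, p(1) = 6:
  p(0) = 2, p(1) = 6, p(2) = 20, p(3) = 72, p(4) = 272
  so the recurrence gives p(4) = 272.
From the proposed closed form p(n) = 4ⁿ + 2ⁿ + 2:
  p(4) = 274.
The recurrence gives 272 but the closed form gives 274, so the closed form does not satisfy the recurrence.

No, the closed form is incorrect.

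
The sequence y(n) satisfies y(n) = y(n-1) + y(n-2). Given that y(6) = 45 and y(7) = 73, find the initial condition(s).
Work backwards using y(k) = y(k+2) - y(k+1):
y(5) = y(7) - y(6) = 73 - 45 = 28
y(4) = y(6) - y(5) = 45 - 28 = 17
y(3) = y(5) - y(4) = 28 - 17 = 11
y(2) = y(4) - y(3) = 17 - 11 = 6
y(1) = y(3) - y(2) = 11 - 6 = 5
y(0) = y(2) - y(1) = 6 - 5 = 1

y(0) = 1, y(1) = 5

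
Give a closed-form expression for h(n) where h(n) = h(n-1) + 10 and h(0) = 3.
Recurrence: h(n) = h(n-1) + 10, initial: h(0) = 3.
Each step adds 10, so h(n) = h(0) + 10n = 10n + 3.

h(n) = 10n + 3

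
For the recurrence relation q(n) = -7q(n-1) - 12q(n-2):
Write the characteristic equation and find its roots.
Substitute q(n) = rⁿ and divide through by rⁿ⁻²: r² + 7r + 12 = 0
Factor: (r + 4)(r + 3) = 0, so r = -4, -3.
General solution: q(n) = A·(-4)ⁿ + B·(-3)ⁿ

Characteristic: r² + 7r + 12 = 0, Roots: r = -4, -3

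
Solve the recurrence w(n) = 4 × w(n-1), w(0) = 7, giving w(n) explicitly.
Recurrence: w(n) = 4 × w(n-1), initial: w(0) = 7.
Each term is 4 times the previous, so this is geometric with ratio 4. After n steps: w(n) = w(0)·4ⁿ = 7·4ⁿ.

w(n) = 7·4ⁿ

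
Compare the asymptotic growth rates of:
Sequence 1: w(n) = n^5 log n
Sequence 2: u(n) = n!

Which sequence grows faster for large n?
Comparing growth rates:
Growth-rate hierarchy: log n ≺ any polynomial ≺ any exponential cⁿ (c>1) ≺ n! ≺ nⁿ.
factorial dominates polynomial degree 5 (with log factor) asymptotically.

u(n) grows faster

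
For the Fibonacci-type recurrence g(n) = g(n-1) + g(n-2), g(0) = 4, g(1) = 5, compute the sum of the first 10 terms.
Computing the sequence terms: 4, 5, 9, 14, 23, 37, 60, 97, 157, 254
Adding these values together:

660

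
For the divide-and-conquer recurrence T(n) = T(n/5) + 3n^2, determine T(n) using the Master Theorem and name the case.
Master Theorem template: T(n) = a·T(n/b) + f(n).
Here: a=1, b=5, f(n)=3n^2
Compute log_b(a) = log_5(1) = 0.
f(n) = 3n^2 = Ω(n^(0+ε)) with ε = 2, and the regularity condition holds (a·f(n/b) = (a/b^2)·f(n) with a/b^2 = 5^-2 < 1). Case 3: T(n) = Θ(f(n)) = Θ(n^2).

Case 3: T(n) = Θ(n^2)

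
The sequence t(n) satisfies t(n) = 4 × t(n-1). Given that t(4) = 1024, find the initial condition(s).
In general t(n) = 4ⁿ · t(0). At n = 4: t(0) = t(4) / 4^4 = 1024 / 256 = 4.

t(0) = 4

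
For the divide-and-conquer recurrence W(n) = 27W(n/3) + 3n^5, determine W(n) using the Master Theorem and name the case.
Master Theorem template: W(n) = a·W(n/b) + f(n).
Here: a=27, b=3, f(n)=3n^5
Compute log_b(a) = log_3(27) = 3.
f(n) = 3n^5 = Ω(n^(3+ε)) with ε = 2, and the regularity condition holds (a·f(n/b) = (a/b^5)·f(n) with a/b^5 = 3^-2 < 1). Case 3: W(n) = Θ(f(n)) = Θ(n^5).

Case 3: W(n) = Θ(n^5)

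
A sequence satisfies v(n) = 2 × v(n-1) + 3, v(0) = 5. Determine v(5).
Computing step by step:
v(0) = 5
v(1) = 2 × 5 + 3 = 13
v(2) = 2 × 13 + 3 = 29
v(3) = 2 × 29 + 3 = 61
v(4) = 2 × 61 + 3 = 125
v(5) = 2 × 125 + 3 = 253

253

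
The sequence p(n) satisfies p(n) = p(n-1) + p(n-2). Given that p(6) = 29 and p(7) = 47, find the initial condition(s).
Work backwards using p(k) = p(k+2) - p(k+1):
p(5) = p(7) - p(6) = 47 - 29 = 18
p(4) = p(6) - p(5) = 29 - 18 = 11
p(3) = p(5) - p(4) = 18 - 11 = 7
p(2) = p(4) - p(3) = 11 - 7 = 4
p(1) = p(3) - p(2) = 7 - 4 = 3
p(0) = p(2) - p(1) = 4 - 3 = 1

p(0) = 1, p(1) = 3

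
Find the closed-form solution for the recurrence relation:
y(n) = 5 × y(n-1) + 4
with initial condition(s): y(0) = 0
Recurrence: y(n) = 5 × y(n-1) + 4, initial: y(0) = 0.
Try y(n) = A·5ⁿ + C. Substituting: A·5ⁿ + C = 5(A·5ⁿ⁻¹ + C) + 4 = A·5ⁿ + 5C + 4, so C = 5C + 4, giving C = -1. Then y(0) = A - 1 = 0 gives A = 1.

y(n) = 5ⁿ - 1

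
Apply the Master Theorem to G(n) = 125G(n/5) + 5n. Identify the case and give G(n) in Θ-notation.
Master Theorem template: G(n) = a·G(n/b) + f(n).
Here: a=125, b=5, f(n)=5n
Compute log_b(a) = log_5(125) = 3.
f(n) = 5n = O(n^(3-ε)) with ε = 2. Case 1: G(n) = Θ(n^log_b(a)) = Θ(n^3).

Case 1: G(n) = Θ(n^3)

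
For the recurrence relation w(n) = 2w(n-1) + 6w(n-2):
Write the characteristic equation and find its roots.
Substitute w(n) = rⁿ and divide through by rⁿ⁻²: r² - 2r - 6 = 0
Discriminant: 2² + 4·6 = 28, not a perfect square, so by the quadratic formula r = (2 ± √28)/2.
General solution: w(n) = A·r₁ⁿ + B·r₂ⁿ where r₁,r₂ = (2 ± √28)/2

Characteristic: r² - 2r - 6 = 0, Roots: r = (2 ± √28)/2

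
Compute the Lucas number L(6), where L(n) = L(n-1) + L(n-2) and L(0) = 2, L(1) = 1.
Computing the sequence terms:
2, 1, 3, 4, 7, 11, 18

18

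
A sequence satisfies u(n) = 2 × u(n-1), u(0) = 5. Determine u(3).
Computing step by step:
u(0) = 5
u(1) = 2 × 5 = 10
u(2) = 2 × 10 = 20
u(3) = 2 × 20 = 40

40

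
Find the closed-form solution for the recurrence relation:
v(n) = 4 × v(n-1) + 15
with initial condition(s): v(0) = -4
Recurrence: v(n) = 4 × v(n-1) + 15, initial: v(0) = -4.
Try v(n) = A·4ⁿ + C. Substituting: A·4ⁿ + C = 4(A·4ⁿ⁻¹ + C) + 15 = A·4ⁿ + 4C + 15, so C = 4C + 15, giving C = -5. Then v(0) = A - 5 = -4 gives A = 1.

v(n) = 4ⁿ - 5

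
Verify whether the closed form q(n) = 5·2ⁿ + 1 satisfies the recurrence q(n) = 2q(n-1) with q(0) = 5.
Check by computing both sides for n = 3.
From the recurrence with q(0) = 5:
  q(0) = 5, q(1) = 10, q(2) = 20, q(3) = 40
  so the recurrence gives q(3) = 40.
From the proposed closed form q(n) = 5·2ⁿ + 1:
  q(3) = 41.
The recurrence gives 40 but the closed form gives 41, so the closed form does not satisfy the recurrence.

No, the closed form is incorrect.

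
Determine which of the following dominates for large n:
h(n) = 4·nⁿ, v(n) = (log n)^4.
Comparing growth rates:
Growth-rate hierarchy: log n ≺ any polynomial ≺ any exponential cⁿ (c>1) ≺ n! ≺ nⁿ.
super-exponential nⁿ dominates polylogarithmic (log n)^4 asymptotically.

h(n) grows faster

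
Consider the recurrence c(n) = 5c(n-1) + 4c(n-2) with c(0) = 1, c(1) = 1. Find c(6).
Computing the sequence terms:
1, 1, 9, 49, 281, 1601, 9129

9129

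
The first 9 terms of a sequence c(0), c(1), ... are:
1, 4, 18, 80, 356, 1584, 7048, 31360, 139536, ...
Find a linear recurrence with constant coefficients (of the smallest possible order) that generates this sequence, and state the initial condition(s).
Look for the lowest-order linear relation among consecutive terms.
Observation: c(n) - 4·c(n-1) - (2)·c(n-2) = 0 holds for the shown terms, and no order-1 relation c(n) = α·c(n-1) + β fits.
Check at n=3: 4·18 + (2)·4 = 80. ✓

c(n) = 4c(n-1) + 2c(n-2), c(0) = 1, c(1) = 4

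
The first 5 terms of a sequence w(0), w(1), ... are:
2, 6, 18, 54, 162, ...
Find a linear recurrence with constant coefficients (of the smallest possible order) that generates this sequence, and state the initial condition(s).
Look for the lowest-order linear relation among consecutive terms.
Observation: each term is 3× the previous.
Check at n=2: 3·6 = 18. ✓

w(n) = 3 × w(n-1), w(0) = 2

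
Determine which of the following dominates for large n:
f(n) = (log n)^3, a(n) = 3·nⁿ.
Comparing growth rates:
Growth-rate hierarchy: log n ≺ any polynomial ≺ any exponential cⁿ (c>1) ≺ n! ≺ nⁿ.
super-exponential nⁿ dominates polylogarithmic (log n)^3 asymptotically.

a(n) grows faster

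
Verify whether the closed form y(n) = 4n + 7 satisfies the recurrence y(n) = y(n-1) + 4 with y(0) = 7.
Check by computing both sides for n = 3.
From the recurrence with y(0) = 7:
  y(0) = 7, y(1) = 11, y(2) = 15, y(3) = 19
  so the recurrence gives y(3) = 19.
From the proposed closed form y(n) = 4n + 7:
  y(3) = 19.
Both sides give 19 at n = 3, and the initial condition(s) match, so the closed form is consistent.

Yes, the closed form is correct.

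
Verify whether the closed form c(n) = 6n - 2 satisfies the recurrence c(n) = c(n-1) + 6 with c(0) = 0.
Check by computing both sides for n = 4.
From the recurrence with c(0) = 0:
  c(0) = 0, c(1) = 6, c(2) = 12, c(3) = 18, c(4) = 24
  so the recurrence gives c(4) = 24.
From the proposed closed form c(n) = 6n - 2:
  c(4) = 22.
The recurrence gives 24 but the closed form gives 22, so the closed form does not satisfy the recurrence.

No, the closed form is incorrect.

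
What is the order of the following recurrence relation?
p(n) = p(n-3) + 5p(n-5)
The order is the largest lag k for which p(n-k) appears. Here the deepest term is p(n-5), so the order is 5.

Order 5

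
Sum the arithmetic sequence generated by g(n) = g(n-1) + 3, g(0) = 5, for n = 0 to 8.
Computing the sequence terms: 5, 8, 11, 14, 17, 20, 23, 26, 29
Adding these values together:

153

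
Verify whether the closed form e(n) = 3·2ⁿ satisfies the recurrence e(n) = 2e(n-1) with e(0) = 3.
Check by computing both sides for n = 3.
From the recurrence with e(0) = 3:
  e(0) = 3, e(1) = 6, e(2) = 12, e(3) = 24
  so the recurrence gives e(3) = 24.
From the proposed closed form e(n) = 3·2ⁿ:
  e(3) = 24.
Both sides give 24 at n = 3, and the initial condition(s) match, so the closed form is consistent.

Yes, the closed form is correct.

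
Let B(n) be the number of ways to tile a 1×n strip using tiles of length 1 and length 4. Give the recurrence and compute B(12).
Condition on the last tile: it has length 1 (leaving a 1×(n-1) strip) or length 4 (leaving a 1×(n-4) strip), so B(n) = B(n-1) + B(n-4) (order-4 linear recurrence).
For 0 ≤ i < 4 only unit tiles fit, so B(i) = 1.
Iterating the recurrence: B(4) = 2, B(5) = 3, B(6) = 4, B(7) = 5, B(8) = 7, B(9) = 10, B(10) = 14, B(11) = 19, B(12) = 26.

B(n) = B(n-1) + B(n-4), with B(i) = 1 for 0 ≤ i < 4; B(12) = 26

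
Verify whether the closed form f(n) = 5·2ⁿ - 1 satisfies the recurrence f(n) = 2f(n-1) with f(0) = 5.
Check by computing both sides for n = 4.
From the recurrence with f(0) = 5:
  f(0) = 5, f(1) = 10, f(2) = 20, f(3) = 40, f(4) = 80
  so the recurrence gives f(4) = 80.
From the proposed closed form f(n) = 5·2ⁿ - 1:
  f(4) = 79.
The recurrence gives 80 but the closed form gives 79, so the closed form does not satisfy the recurrence.

No, the closed form is incorrect.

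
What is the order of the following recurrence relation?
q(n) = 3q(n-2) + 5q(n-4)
The order is the largest lag k for which q(n-k) appears. Here the deepest term is q(n-4), so the order is 4.

Order 4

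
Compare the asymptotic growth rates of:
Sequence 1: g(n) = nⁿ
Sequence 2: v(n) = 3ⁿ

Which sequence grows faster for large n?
Comparing growth rates:
Growth-rate hierarchy: log n ≺ any polynomial ≺ any exponential cⁿ (c>1) ≺ n! ≺ nⁿ.
super-exponential nⁿ dominates exponential base 3 asymptotically.

g(n) grows faster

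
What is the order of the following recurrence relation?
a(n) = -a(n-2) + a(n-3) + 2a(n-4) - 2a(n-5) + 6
The order is the largest lag k for which a(n-k) appears. Here the deepest term is a(n-5) (the 6 term is non-homogeneous and does not affect the order), so the order is 5.

Order 5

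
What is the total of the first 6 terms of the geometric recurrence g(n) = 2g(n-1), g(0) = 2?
Computing the sequence terms: 2, 4, 8, 16, 32, 64
Adding these values together:

126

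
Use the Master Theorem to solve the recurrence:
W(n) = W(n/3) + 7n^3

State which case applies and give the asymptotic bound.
Master Theorem template: W(n) = a·W(n/b) + f(n).
Here: a=1, b=3, f(n)=7n^3
Compute log_b(a) = log_3(1) = 0.
f(n) = 7n^3 = Ω(n^(0+ε)) with ε = 3, and the regularity condition holds (a·f(n/b) = (a/b^3)·f(n) with a/b^3 = 3^-3 < 1). Case 3: W(n) = Θ(f(n)) = Θ(n^3).

Case 3: W(n) = Θ(n^3)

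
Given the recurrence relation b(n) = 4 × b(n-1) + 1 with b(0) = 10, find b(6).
Computing step by step:
b(0) = 10
b(1) = 4 × 10 + 1 = 41
b(2) = 4 × 41 + 1 = 165
b(3) = 4 × 165 + 1 = 661
b(4) = 4 × 661 + 1 = 2645
b(5) = 4 × 2645 + 1 = 10581
b(6) = 4 × 10581 + 1 = 42325

42325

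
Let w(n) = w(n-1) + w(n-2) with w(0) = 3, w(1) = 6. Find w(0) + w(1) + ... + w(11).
Computing the sequence terms: 3, 6, 9, 15, 24, 39, 63, 102, 165, 267, 432, 699
Adding these values together:

1824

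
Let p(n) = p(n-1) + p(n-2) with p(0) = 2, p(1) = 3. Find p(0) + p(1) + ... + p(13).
Computing the sequence terms: 2, 3, 5, 8, 13, 21, 34, 55, 89, 144, 233, 377, 610, 987
Adding these values together:

2581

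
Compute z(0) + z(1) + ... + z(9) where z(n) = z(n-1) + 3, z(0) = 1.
Computing the sequence terms: 1, 4, 7, 10, 13, 16, 19, 22, 25, 28
Adding these values together:

145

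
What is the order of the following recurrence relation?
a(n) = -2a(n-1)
The order is the largest lag k for which a(n-k) appears. Here the deepest term is a(n-1), so the order is 1.

Order 1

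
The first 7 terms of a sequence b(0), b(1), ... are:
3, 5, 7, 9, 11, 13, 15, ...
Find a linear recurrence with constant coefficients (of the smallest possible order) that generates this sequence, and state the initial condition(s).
Look for the lowest-order linear relation among consecutive terms.
Observation: consecutive differences are constant (= 2).
Check at n=2: 1·5 + 2 = 7. ✓

b(n) = b(n-1) + 2, b(0) = 3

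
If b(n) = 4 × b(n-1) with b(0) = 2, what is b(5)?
Computing step by step:
b(0) = 2
b(1) = 4 × 2 = 8
b(2) = 4 × 8 = 32
b(3) = 4 × 32 = 128
b(4) = 4 × 128 = 512
b(5) = 4 × 512 = 2048

2048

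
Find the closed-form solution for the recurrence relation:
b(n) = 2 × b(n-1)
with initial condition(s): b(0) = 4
Recurrence: b(n) = 2 × b(n-1), initial: b(0) = 4.
Each term is 2 times the previous, so this is geometric with ratio 2. After n steps: b(n) = b(0)·2ⁿ = 4·2ⁿ.

b(n) = 4·2ⁿ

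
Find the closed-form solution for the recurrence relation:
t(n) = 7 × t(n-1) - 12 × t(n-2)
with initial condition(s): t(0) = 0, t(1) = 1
Recurrence: t(n) = 7 × t(n-1) - 12 × t(n-2), initial: t(0) = 0, t(1) = 1.
Characteristic equation: r² - 7r + 12 = 0, which factors as (r - 4)(r - 3) = 0, so r = 4, 3. General solution t(n) = A·4ⁿ + B·3ⁿ. From t(0) = 0: A + B = 0. From t(1) = 1: 4A + 3B = 1. Solving gives A = 1, B = -1.

t(n) = 4ⁿ - 3ⁿ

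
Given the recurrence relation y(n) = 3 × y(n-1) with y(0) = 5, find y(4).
Computing step by step:
y(0) = 5
y(1) = 3 × 5 = 15
y(2) = 3 × 15 = 45
y(3) = 3 × 45 = 135
y(4) = 3 × 135 = 405

405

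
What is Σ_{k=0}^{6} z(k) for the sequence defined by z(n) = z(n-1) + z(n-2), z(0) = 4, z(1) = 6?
Computing the sequence terms: 4, 6, 10, 16, 26, 42, 68
Adding these values together:

172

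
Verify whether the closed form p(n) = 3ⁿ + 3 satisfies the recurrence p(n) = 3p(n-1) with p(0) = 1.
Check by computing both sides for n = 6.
From the recurrence with p(0) = 1:
  p(0) = 1, p(1) = 3, p(2) = 9, p(3) = 27, p(4) = 81, p(5) = 243, p(6) = 729
  so the recurrence gives p(6) = 729.
From the proposed closed form p(n) = 3ⁿ + 3:
  p(6) = 732.
The recurrence gives 729 but the closed form gives 732, so the closed form does not satisfy the recurrence.

No, the closed form is incorrect.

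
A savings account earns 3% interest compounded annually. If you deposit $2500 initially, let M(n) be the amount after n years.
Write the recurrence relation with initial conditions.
Each year the balance grows by 3%, i.e. is multiplied by 1 + 3/100 = 1.03, so M(n) = 1.03 × M(n-1). The initial deposit gives M(0) = 2500.
Unrolling gives the closed form M(n) = 2500 × (1.03)ⁿ.

M(n) = 1.03 × M(n-1), M(0) = 2500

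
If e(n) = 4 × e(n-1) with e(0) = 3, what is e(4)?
Computing step by step:
e(0) = 3
e(1) = 4 × 3 = 12
e(2) = 4 × 12 = 48
e(3) = 4 × 48 = 192
e(4) = 4 × 192 = 768

768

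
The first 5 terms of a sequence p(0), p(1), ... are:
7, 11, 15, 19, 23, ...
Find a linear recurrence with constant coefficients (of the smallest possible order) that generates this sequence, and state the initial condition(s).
Look for the lowest-order linear relation among consecutive terms.
Observation: consecutive differences are constant (= 4).
Check at n=2: 1·11 + 4 = 15. ✓

p(n) = p(n-1) + 4, p(0) = 7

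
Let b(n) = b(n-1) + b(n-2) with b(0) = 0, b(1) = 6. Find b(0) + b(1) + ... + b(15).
Computing the sequence terms: 0, 6, 6, 12, 18, 30, 48, 78, 126, 204, 330, 534, 864, 1398, 2262, 3660
Adding these values together:

9576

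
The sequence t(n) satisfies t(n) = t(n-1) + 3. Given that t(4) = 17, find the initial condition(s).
t(4) = t(0) + 4·3, so t(0) = 17 - 12 = 5.

t(0) = 5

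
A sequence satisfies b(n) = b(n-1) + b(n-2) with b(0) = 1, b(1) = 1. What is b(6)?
Computing the sequence terms:
1, 1, 2, 3, 5, 8, 13

13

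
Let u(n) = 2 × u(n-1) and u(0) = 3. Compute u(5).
Computing step by step:
u(0) = 3
u(1) = 2 × 3 = 6
u(2) = 2 × 6 = 12
u(3) = 2 × 12 = 24
u(4) = 2 × 24 = 48
u(5) = 2 × 48 = 96

96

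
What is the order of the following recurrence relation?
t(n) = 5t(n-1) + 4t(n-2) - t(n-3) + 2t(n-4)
The order is the largest lag k for which t(n-k) appears. Here the deepest term is t(n-4), so the order is 4.

Order 4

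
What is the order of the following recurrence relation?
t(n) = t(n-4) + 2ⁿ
The order is the largest lag k for which t(n-k) appears. Here the deepest term is t(n-4) (the 2ⁿ term is non-homogeneous and does not affect the order), so the order is 4.

Order 4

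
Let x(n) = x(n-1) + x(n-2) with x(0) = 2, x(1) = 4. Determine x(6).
Computing the sequence terms:
2, 4, 6, 10, 16, 26, 42

42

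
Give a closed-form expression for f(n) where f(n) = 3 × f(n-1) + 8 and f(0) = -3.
Recurrence: f(n) = 3 × f(n-1) + 8, initial: f(0) = -3.
Try f(n) = A·3ⁿ + C. Substituting: A·3ⁿ + C = 3(A·3ⁿ⁻¹ + C) + 8 = A·3ⁿ + 3C + 8, so C = 3C + 8, giving C = -4. Then f(0) = A - 4 = -3 gives A = 1.

f(n) = 3ⁿ - 4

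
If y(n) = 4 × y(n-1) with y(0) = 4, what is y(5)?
Computing step by step:
y(0) = 4
y(1) = 4 × 4 = 16
y(2) = 4 × 16 = 64
y(3) = 4 × 64 = 256
y(4) = 4 × 256 = 1024
y(5) = 4 × 1024 = 4096

4096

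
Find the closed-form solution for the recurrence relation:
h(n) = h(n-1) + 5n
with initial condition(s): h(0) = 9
Recurrence: h(n) = h(n-1) + 5n, initial: h(0) = 9.
Telescoping: h(n) = h(0) + 5·Σᵢ₌₁ⁿ i = 9 + 5·n(n+1)/2.

h(n) = 5·n(n+1)/2 + 9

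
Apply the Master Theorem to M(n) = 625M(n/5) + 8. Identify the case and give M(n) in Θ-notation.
Master Theorem template: M(n) = a·M(n/b) + f(n).
Here: a=625, b=5, f(n)=8
Compute log_b(a) = log_5(625) = 4.
f(n) = 8 = O(n^(4-ε)) with ε = 4. Case 1: M(n) = Θ(n^log_b(a)) = Θ(n^4).

Case 1: M(n) = Θ(n^4)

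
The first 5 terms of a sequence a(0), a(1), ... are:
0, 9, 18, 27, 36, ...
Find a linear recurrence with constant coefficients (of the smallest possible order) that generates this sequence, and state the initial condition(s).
Look for the lowest-order linear relation among consecutive terms.
Observation: consecutive differences are constant (= 9).
Check at n=2: 1·9 + 9 = 18. ✓

a(n) = a(n-1) + 9, a(0) = 0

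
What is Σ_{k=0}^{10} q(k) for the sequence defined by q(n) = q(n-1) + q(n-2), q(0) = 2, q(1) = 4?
Computing the sequence terms: 2, 4, 6, 10, 16, 26, 42, 68, 110, 178, 288
Adding these values together:

750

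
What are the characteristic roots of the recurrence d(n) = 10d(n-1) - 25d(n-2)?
Substitute d(n) = rⁿ and divide through by rⁿ⁻²: r² - 10r + 25 = 0
Factor: (r - 5)² = 0, so r = 5 (double root).
General solution: d(n) = (A + Bn)·5ⁿ

Characteristic: r² - 10r + 25 = 0, Roots: r = 5 (double root)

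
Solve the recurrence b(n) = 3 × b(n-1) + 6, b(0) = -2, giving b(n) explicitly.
Recurrence: b(n) = 3 × b(n-1) + 6, initial: b(0) = -2.
Try b(n) = A·3ⁿ + C. Substituting: A·3ⁿ + C = 3(A·3ⁿ⁻¹ + C) + 6 = A·3ⁿ + 3C + 6, so C = 3C + 6, giving C = -3. Then b(0) = A - 3 = -2 gives A = 1.

b(n) = 3ⁿ - 3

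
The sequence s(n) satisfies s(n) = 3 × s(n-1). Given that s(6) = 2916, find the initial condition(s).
In general s(n) = 3ⁿ · s(0). At n = 6: s(0) = s(6) / 3^6 = 2916 / 729 = 4.

s(0) = 4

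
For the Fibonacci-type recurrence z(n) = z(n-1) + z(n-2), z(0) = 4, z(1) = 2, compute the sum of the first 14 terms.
Computing the sequence terms: 4, 2, 6, 8, 14, 22, 36, 58, 94, 152, 246, 398, 644, 1042
Adding these values together:

2726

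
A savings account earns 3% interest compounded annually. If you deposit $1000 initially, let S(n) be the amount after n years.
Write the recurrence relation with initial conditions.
Each year the balance grows by 3%, i.e. is multiplied by 1 + 3/100 = 1.03, so S(n) = 1.03 × S(n-1). The initial deposit gives S(0) = 1000.
Unrolling gives the closed form S(n) = 1000 × (1.03)ⁿ.

S(n) = 1.03 × S(n-1), S(0) = 1000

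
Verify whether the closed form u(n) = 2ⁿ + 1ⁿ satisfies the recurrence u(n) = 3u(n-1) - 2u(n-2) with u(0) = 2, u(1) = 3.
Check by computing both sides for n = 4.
From the recurrence with u(0) = 2, u(1) = 3:
  u(0) = 2, u(1) = 3, u(2) = 5, u(3) = 9, u(4) = 17
  so the recurrence gives u(4) = 17.
From the proposed closed form u(n) = 2ⁿ + 1ⁿ:
  u(4) = 17.
Both sides give 17 at n = 4, and the initial condition(s) match, so the closed form is consistent.

Yes, the closed form is correct.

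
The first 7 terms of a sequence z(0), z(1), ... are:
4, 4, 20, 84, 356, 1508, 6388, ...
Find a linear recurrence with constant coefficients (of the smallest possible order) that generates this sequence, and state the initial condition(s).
Look for the lowest-order linear relation among consecutive terms.
Observation: z(n) - 4·z(n-1) - (1)·z(n-2) = 0 holds for the shown terms, and no order-1 relation z(n) = α·z(n-1) + β fits.
Check at n=3: 4·20 + (1)·4 = 84. ✓

z(n) = 4z(n-1) + z(n-2), z(0) = 4, z(1) = 4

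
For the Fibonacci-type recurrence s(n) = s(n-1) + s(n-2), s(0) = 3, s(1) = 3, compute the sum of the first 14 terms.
Computing the sequence terms: 3, 3, 6, 9, 15, 24, 39, 63, 102, 165, 267, 432, 699, 1131
Adding these values together:

2958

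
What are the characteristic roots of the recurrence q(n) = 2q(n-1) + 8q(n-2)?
Substitute q(n) = rⁿ and divide through by rⁿ⁻²: r² - 2r - 8 = 0
Factor: (r - 4)(r + 2) = 0, so r = 4, -2.
General solution: q(n) = A·4ⁿ + B·(-2)ⁿ

Characteristic: r² - 2r - 8 = 0, Roots: r = 4, -2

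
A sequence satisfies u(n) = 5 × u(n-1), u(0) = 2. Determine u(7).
Computing step by step:
u(0) = 2
u(1) = 5 × 2 = 10
u(2) = 5 × 10 = 50
u(3) = 5 × 50 = 250
u(4) = 5 × 250 = 1250
u(5) = 5 × 1250 = 6250
u(6) = 5 × 6250 = 31250
u(7) = 5 × 31250 = 156250

156250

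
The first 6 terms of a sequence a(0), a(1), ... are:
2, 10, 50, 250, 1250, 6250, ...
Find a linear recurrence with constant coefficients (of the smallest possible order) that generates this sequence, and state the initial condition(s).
Look for the lowest-order linear relation among consecutive terms.
Observation: each term is 5× the previous.
Check at n=2: 5·10 = 50. ✓

a(n) = 5 × a(n-1), a(0) = 2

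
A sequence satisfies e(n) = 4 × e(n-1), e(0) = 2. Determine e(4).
Computing step by step:
e(0) = 2
e(1) = 4 × 2 = 8
e(2) = 4 × 8 = 32
e(3) = 4 × 32 = 128
e(4) = 4 × 128 = 512

512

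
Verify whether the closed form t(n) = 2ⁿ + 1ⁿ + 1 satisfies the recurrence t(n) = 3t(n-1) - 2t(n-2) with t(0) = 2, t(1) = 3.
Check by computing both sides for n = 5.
From the recurrence with t(0) = 2, t(1) = 3:
  t(0) = 2, t(1) = 3, t(2) = 5, t(3) = 9, t(4) = 17, t(5) = 33
  so the recurrence gives t(5) = 33.
From the proposed closed form t(n) = 2ⁿ + 1ⁿ + 1:
  t(5) = 34.
The recurrence gives 33 but the closed form gives 34, so the closed form does not satisfy the recurrence.

No, the closed form is incorrect.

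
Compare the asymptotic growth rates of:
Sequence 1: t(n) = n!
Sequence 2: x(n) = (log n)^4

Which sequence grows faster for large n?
Comparing growth rates:
Growth-rate hierarchy: log n ≺ any polynomial ≺ any exponential cⁿ (c>1) ≺ n! ≺ nⁿ.
factorial dominates polylogarithmic (log n)^4 asymptotically.

t(n) grows faster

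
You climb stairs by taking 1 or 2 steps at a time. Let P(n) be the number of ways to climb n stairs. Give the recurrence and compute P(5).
Condition on the size of the last step (1 to 2): before it there were n-1, …, n-2 stairs climbed, and these cases are disjoint, so P(n) = P(n-1) + P(n-2) (Fibonacci-type sequence).
Initial conditions by direct count (compositions of i into parts ≤ 2): P(1) = 1; P(2) = 2.
Iterating the recurrence: P(3) = 3, P(4) = 5, P(5) = 8.

P(n) = P(n-1) + P(n-2), P(1) = 1, P(2) = 2; P(5) = 8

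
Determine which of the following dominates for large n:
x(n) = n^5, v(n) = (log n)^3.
Comparing growth rates:
Growth-rate hierarchy: log n ≺ any polynomial ≺ any exponential cⁿ (c>1) ≺ n! ≺ nⁿ.
polynomial degree 5 dominates polylogarithmic (log n)^3 asymptotically.

x(n) grows faster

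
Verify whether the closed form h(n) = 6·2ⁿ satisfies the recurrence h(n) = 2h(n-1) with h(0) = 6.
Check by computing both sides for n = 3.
From the recurrence with h(0) = 6:
  h(0) = 6, h(1) = 12, h(2) = 24, h(3) = 48
  so the recurrence gives h(3) = 48.
From the proposed closed form h(n) = 6·2ⁿ:
  h(3) = 48.
Both sides give 48 at n = 3, and the initial condition(s) match, so the closed form is consistent.

Yes, the closed form is correct.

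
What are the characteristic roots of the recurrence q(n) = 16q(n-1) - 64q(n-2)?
Substitute q(n) = rⁿ and divide through by rⁿ⁻²: r² - 16r + 64 = 0
Factor: (r - 8)² = 0, so r = 8 (double root).
General solution: q(n) = (A + Bn)·8ⁿ

Characteristic: r² - 16r + 64 = 0, Roots: r = 8 (double root)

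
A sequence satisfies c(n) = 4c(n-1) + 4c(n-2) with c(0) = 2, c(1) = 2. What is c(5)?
Computing the sequence terms:
2, 2, 16, 72, 352, 1696

1696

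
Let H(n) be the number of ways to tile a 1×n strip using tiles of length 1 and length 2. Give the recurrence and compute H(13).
Condition on the last tile: it has length 1 (leaving a 1×(n-1) strip) or length 2 (leaving a 1×(n-2) strip), so H(n) = H(n-1) + H(n-2) (order-2 linear recurrence).
For 0 ≤ i < 2 only unit tiles fit, so H(i) = 1.
Iterating the recurrence: H(2) = 2, H(3) = 3, H(4) = 5, H(5) = 8, H(6) = 13, H(7) = 21, H(8) = 34, H(9) = 55, H(10) = 89, H(11) = 144, H(12) = 233, H(13) = 377.

H(n) = H(n-1) + H(n-2), with H(i) = 1 for 0 ≤ i < 2; H(13) = 377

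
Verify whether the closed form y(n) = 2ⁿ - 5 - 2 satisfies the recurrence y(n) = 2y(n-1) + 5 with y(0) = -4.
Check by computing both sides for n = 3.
From the recurrence with y(0) = -4:
  y(0) = -4, y(1) = -3, y(2) = -1, y(3) = 3
  so the recurrence gives y(3) = 3.
From the proposed closed form y(n) = 2ⁿ - 5 - 2:
  y(3) = 1.
The recurrence gives 3 but the closed form gives 1, so the closed form does not satisfy the recurrence.

No, the closed form is incorrect.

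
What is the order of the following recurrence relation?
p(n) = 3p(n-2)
The order is the largest lag k for which p(n-k) appears. Here the deepest term is p(n-2), so the order is 2.

Order 2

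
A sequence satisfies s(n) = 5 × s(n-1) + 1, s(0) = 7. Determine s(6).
Computing step by step:
s(0) = 7
s(1) = 5 × 7 + 1 = 36
s(2) = 5 × 36 + 1 = 181
s(3) = 5 × 181 + 1 = 906
s(4) = 5 × 906 + 1 = 4531
s(5) = 5 × 4531 + 1 = 22656
s(6) = 5 × 22656 + 1 = 113281

113281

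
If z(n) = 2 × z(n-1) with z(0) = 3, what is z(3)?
Computing step by step:
z(0) = 3
z(1) = 2 × 3 = 6
z(2) = 2 × 6 = 12
z(3) = 2 × 12 = 24

24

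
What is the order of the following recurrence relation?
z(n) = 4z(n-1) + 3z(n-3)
The order is the largest lag k for which z(n-k) appears. Here the deepest term is z(n-3), so the order is 3.

Order 3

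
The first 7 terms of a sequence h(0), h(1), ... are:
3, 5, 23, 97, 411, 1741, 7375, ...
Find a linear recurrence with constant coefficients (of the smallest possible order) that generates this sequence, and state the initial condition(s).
Look for the lowest-order linear relation among consecutive terms.
Observation: h(n) - 4·h(n-1) - (1)·h(n-2) = 0 holds for the shown terms, and no order-1 relation h(n) = α·h(n-1) + β fits.
Check at n=3: 4·23 + (1)·5 = 97. ✓

h(n) = 4h(n-1) + h(n-2), h(0) = 3, h(1) = 5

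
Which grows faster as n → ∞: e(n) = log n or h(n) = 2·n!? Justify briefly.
Comparing growth rates:
Growth-rate hierarchy: log n ≺ any polynomial ≺ any exponential cⁿ (c>1) ≺ n! ≺ nⁿ.
factorial dominates logarithmic asymptotically.

h(n) grows faster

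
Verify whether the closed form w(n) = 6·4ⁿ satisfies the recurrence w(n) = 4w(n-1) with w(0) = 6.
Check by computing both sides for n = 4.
From the recurrence with w(0) = 6:
  w(0) = 6, w(1) = 24, w(2) = 96, w(3) = 384, w(4) = 1536
  so the recurrence gives w(4) = 1536.
From the proposed closed form w(n) = 6·4ⁿ:
  w(4) = 1536.
Both sides give 1536 at n = 4, and the initial condition(s) match, so the closed form is consistent.

Yes, the closed form is correct.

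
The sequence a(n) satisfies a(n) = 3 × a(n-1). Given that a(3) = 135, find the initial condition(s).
In general a(n) = 3ⁿ · a(0). At n = 3: a(0) = a(3) / 3^3 = 135 / 27 = 5.

a(0) = 5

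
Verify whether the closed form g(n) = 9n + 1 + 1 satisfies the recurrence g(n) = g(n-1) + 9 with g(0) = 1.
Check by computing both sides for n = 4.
From the recurrence with g(0) = 1:
  g(0) = 1, g(1) = 10, g(2) = 19, g(3) = 28, g(4) = 37
  so the recurrence gives g(4) = 37.
From the proposed closed form g(n) = 9n + 1 + 1:
  g(4) = 38.
The recurrence gives 37 but the closed form gives 38, so the closed form does not satisfy the recurrence.

No, the closed form is incorrect.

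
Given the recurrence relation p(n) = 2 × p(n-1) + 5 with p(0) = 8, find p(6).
Computing step by step:
p(0) = 8
p(1) = 2 × 8 + 5 = 21
p(2) = 2 × 21 + 5 = 47
p(3) = 2 × 47 + 5 = 99
p(4) = 2 × 99 + 5 = 203
p(5) = 2 × 203 + 5 = 411
p(6) = 2 × 411 + 5 = 827

827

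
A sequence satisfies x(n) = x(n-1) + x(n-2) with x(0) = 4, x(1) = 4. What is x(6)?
Computing the sequence terms:
4, 4, 8, 12, 20, 32, 52

52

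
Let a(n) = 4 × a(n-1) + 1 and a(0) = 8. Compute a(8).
Computing step by step:
a(0) = 8
a(1) = 4 × 8 + 1 = 33
a(2) = 4 × 33 + 1 = 133
a(3) = 4 × 133 + 1 = 533
a(4) = 4 × 533 + 1 = 2133
a(5) = 4 × 2133 + 1 = 8533
a(6) = 4 × 8533 + 1 = 34133
a(7) = 4 × 34133 + 1 = 136533
a(8) = 4 × 136533 + 1 = 546133

546133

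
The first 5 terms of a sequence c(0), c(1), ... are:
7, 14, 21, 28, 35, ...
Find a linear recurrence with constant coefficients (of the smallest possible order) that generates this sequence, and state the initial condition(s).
Look for the lowest-order linear relation among consecutive terms.
Observation: consecutive differences are constant (= 7).
Check at n=2: 1·14 + 7 = 21. ✓

c(n) = c(n-1) + 7, c(0) = 7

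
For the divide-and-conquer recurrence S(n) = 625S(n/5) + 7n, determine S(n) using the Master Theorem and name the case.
Master Theorem template: S(n) = a·S(n/b) + f(n).
Here: a=625, b=5, f(n)=7n
Compute log_b(a) = log_5(625) = 4.
f(n) = 7n = O(n^(4-ε)) with ε = 3. Case 1: S(n) = Θ(n^log_b(a)) = Θ(n^4).

Case 1: S(n) = Θ(n^4)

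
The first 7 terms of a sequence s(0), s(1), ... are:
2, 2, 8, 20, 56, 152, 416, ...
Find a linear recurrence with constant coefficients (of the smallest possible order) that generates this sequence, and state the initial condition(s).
Look for the lowest-order linear relation among consecutive terms.
Observation: s(n) - 2·s(n-1) - (2)·s(n-2) = 0 holds for the shown terms, and no order-1 relation s(n) = α·s(n-1) + β fits.
Check at n=3: 2·8 + (2)·2 = 20. ✓

s(n) = 2s(n-1) + 2s(n-2), s(0) = 2, s(1) = 2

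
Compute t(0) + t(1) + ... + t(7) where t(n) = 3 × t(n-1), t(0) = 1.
Computing the sequence terms: 1, 3, 9, 27, 81, 243, 729, 2187
Adding these values together:

3280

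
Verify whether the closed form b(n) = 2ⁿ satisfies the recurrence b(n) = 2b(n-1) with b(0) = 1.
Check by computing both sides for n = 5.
From the recurrence with b(0) = 1:
  b(0) = 1, b(1) = 2, b(2) = 4, b(3) = 8, b(4) = 16, b(5) = 32
  so the recurrence gives b(5) = 32.
From the proposed closed form b(n) = 2ⁿ:
  b(5) = 32.
Both sides give 32 at n = 5, and the initial condition(s) match, so the closed form is consistent.

Yes, the closed form is correct.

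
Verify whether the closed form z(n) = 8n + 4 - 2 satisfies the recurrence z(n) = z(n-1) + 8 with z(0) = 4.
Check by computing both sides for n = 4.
From the recurrence with z(0) = 4:
  z(0) = 4, z(1) = 12, z(2) = 20, z(3) = 28, z(4) = 36
  so the recurrence gives z(4) = 36.
From the proposed closed form z(n) = 8n + 4 - 2:
  z(4) = 34.
The recurrence gives 36 but the closed form gives 34, so the closed form does not satisfy the recurrence.

No, the closed form is incorrect.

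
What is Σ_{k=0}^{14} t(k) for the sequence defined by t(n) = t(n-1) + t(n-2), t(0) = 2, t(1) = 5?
Computing the sequence terms: 2, 5, 7, 12, 19, 31, 50, 81, 131, 212, 343, 555, 898, 1453, 2351
Adding these values together:

6150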